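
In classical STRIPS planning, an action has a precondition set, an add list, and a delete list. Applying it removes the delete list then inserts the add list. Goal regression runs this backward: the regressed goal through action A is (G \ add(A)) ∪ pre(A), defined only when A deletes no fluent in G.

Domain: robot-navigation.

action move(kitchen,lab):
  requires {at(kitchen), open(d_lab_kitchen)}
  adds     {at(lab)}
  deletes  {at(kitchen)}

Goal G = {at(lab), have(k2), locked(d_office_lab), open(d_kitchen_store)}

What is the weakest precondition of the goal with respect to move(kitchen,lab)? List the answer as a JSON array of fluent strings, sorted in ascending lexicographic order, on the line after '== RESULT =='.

Regress:
  G ∩ del = {}  (empty — regression defined)
  G \ add = {at(lab), have(k2), locked(d_office_lab), open(d_kitchen_store)} \ {at(lab)} = {have(k2), locked(d_office_lab), open(d_kitchen_store)}
  ∪ pre   = {have(k2), locked(d_office_lab), open(d_kitchen_store)} ∪ {at(kitchen), open(d_lab_kitchen)}
          = {at(kitchen), have(k2), locked(d_office_lab), open(d_kitchen_store), open(d_lab_kitchen)}

== RESULT ==
["at(kitchen)", "have(k2)", "locked(d_office_lab)", "open(d_kitchen_store)", "open(d_lab_kitchen)"]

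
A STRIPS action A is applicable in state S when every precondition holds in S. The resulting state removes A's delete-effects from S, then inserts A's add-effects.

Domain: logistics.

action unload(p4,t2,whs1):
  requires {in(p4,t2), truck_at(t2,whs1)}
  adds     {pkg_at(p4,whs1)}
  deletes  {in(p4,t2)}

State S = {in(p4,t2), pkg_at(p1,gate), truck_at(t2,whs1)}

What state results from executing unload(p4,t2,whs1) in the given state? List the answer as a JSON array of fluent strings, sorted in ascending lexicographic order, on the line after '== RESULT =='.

Compute (S \ del) ∪ add:
  pre ⊆ S: {in(p4,t2), truck_at(t2,whs1)} ⊆ S  — applicable
  S \ del = {pkg_at(p1,gate), truck_at(t2,whs1)}
  ∪ add   = {pkg_at(p1,gate), pkg_at(p4,whs1), truck_at(t2,whs1)}

== RESULT ==
["pkg_at(p1,gate)", "pkg_at(p4,whs1)", "truck_at(t2,whs1)"]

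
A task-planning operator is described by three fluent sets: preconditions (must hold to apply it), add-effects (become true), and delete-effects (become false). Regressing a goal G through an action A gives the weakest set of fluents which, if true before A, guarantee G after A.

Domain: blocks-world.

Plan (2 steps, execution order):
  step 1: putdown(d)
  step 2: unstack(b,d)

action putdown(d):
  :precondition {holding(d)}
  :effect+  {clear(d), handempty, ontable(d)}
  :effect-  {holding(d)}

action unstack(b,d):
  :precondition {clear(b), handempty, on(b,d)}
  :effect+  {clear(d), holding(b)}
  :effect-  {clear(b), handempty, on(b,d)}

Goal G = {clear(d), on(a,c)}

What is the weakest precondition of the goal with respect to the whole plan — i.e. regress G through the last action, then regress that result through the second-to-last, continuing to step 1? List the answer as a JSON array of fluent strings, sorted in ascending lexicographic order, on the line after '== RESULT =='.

Regress step by step:
  through step 2 (unstack(b,d)): drop {clear(d)}, keep {on(a,c)}, require {clear(b), handempty, on(b,d)}
    → {clear(b), handempty, on(a,c), on(b,d)}
  through step 1 (putdown(d)): drop {handempty}, keep {clear(b), on(a,c), on(b,d)}, require {holding(d)}
    → {clear(b), holding(d), on(a,c), on(b,d)}

== RESULT ==
["clear(b)", "holding(d)", "on(a,c)", "on(b,d)"]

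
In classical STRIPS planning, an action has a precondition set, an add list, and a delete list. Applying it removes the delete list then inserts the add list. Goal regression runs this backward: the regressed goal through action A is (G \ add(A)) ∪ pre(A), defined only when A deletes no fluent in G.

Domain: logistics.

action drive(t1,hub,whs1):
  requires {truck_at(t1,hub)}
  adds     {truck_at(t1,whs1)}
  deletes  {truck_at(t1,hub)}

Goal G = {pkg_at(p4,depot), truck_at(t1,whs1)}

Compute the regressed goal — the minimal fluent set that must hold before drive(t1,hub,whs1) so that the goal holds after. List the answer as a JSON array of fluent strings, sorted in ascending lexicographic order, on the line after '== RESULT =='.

Regress:
  G ∩ del = {}  (empty — regression defined)
  G \ add = {pkg_at(p4,depot), truck_at(t1,whs1)} \ {truck_at(t1,whs1)} = {pkg_at(p4,depot)}
  ∪ pre   = {pkg_at(p4,depot)} ∪ {truck_at(t1,hub)}
          = {pkg_at(p4,depot), truck_at(t1,hub)}

== RESULT ==
["pkg_at(p4,depot)", "truck_at(t1,hub)"]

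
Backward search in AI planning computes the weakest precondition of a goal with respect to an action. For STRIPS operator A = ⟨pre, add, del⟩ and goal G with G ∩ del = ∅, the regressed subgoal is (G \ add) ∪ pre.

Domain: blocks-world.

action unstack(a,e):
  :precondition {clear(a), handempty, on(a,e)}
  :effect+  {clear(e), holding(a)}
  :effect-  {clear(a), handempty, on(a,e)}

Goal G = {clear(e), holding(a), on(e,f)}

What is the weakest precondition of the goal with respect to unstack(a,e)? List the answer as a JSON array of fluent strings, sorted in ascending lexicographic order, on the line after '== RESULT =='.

Regress:
  G ∩ del = {}  (empty — regression defined)
  G \ add = {clear(e), holding(a), on(e,f)} \ {clear(e), holding(a)} = {on(e,f)}
  ∪ pre   = {on(e,f)} ∪ {clear(a), handempty, on(a,e)}
          = {clear(a), handempty, on(a,e), on(e,f)}

== RESULT ==
["clear(a)", "handempty", "on(a,e)", "on(e,f)"]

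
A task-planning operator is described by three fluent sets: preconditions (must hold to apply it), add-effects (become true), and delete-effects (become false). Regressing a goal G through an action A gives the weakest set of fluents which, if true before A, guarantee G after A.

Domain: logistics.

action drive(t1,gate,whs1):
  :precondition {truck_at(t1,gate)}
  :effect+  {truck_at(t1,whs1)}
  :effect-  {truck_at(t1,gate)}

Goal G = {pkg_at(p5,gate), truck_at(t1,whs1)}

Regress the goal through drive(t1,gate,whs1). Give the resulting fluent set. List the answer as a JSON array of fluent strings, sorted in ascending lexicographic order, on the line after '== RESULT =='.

Regress:
  G ∩ del = {}  (empty — regression defined)
  G \ add = {pkg_at(p5,gate), truck_at(t1,whs1)} \ {truck_at(t1,whs1)} = {pkg_at(p5,gate)}
  ∪ pre   = {pkg_at(p5,gate)} ∪ {truck_at(t1,gate)}
          = {pkg_at(p5,gate), truck_at(t1,gate)}

== RESULT ==
["pkg_at(p5,gate)", "truck_at(t1,gate)"]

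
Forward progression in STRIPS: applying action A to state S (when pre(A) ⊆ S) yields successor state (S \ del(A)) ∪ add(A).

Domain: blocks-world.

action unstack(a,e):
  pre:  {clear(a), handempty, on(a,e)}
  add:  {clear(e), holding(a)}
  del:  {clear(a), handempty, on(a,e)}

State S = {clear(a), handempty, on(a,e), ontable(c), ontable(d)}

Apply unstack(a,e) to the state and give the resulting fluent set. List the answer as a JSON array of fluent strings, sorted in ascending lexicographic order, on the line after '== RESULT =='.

Compute (S \ del) ∪ add:
  pre ⊆ S: {clear(a), handempty, on(a,e)} ⊆ S  — applicable
  S \ del = {ontable(c), ontable(d)}
  ∪ add   = {clear(e), holding(a), ontable(c), ontable(d)}

== RESULT ==
["clear(e)", "holding(a)", "ontable(c)", "ontable(d)"]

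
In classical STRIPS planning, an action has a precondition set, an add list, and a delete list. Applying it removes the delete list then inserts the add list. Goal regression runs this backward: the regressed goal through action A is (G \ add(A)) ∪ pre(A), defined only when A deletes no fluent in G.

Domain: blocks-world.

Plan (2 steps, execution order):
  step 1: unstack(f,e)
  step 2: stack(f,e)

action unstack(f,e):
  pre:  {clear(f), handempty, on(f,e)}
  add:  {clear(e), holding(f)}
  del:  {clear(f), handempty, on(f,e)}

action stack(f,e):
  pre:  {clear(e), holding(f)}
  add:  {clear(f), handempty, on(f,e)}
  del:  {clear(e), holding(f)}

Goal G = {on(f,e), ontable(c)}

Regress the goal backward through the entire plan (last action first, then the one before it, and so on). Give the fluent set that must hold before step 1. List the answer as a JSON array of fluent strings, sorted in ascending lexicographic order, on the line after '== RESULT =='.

Work backward from the goal:
  through step 2 (stack(f,e)): drop {on(f,e)}, keep {ontable(c)}, require {clear(e), holding(f)}
    → {clear(e), holding(f), ontable(c)}
  through step 1 (unstack(f,e)): drop {clear(e), holding(f)}, keep {ontable(c)}, require {clear(f), handempty, on(f,e)}
    → {clear(f), handempty, on(f,e), ontable(c)}

== RESULT ==
["clear(f)", "handempty", "on(f,e)", "ontable(c)"]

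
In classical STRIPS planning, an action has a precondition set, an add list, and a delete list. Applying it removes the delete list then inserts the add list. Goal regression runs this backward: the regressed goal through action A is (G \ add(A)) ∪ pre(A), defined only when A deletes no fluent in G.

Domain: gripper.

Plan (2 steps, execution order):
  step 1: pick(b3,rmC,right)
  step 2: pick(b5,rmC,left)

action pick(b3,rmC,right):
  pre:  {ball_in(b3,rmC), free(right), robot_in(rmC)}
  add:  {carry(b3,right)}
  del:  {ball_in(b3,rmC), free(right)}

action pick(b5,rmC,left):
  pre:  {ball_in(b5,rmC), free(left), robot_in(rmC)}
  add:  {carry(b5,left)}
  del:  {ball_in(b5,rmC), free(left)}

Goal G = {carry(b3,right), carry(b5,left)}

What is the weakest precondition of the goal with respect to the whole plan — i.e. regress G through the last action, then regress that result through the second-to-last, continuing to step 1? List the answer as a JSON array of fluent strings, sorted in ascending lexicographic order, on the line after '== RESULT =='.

Work backward from the goal:
  through step 2 (pick(b5,rmC,left)): drop {carry(b5,left)}, keep {carry(b3,right)}, require {ball_in(b5,rmC), free(left), robot_in(rmC)}
    → {ball_in(b5,rmC), carry(b3,right), free(left), robot_in(rmC)}
  through step 1 (pick(b3,rmC,right)): drop {carry(b3,right)}, keep {ball_in(b5,rmC), free(left), robot_in(rmC)}, require {ball_in(b3,rmC), free(right), robot_in(rmC)}
    → {ball_in(b3,rmC), ball_in(b5,rmC), free(left), free(right), robot_in(rmC)}

== RESULT ==
["ball_in(b3,rmC)", "ball_in(b5,rmC)", "free(left)", "free(right)", "robot_in(rmC)"]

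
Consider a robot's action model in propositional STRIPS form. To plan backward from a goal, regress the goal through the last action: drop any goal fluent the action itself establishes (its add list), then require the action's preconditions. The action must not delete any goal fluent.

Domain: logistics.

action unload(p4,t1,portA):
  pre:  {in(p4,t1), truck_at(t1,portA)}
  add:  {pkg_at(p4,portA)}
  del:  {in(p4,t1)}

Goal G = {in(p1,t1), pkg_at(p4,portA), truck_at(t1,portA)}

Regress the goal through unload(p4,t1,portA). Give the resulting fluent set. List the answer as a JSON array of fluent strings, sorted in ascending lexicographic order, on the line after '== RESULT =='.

Regress:
  G ∩ del = {}  (empty — regression defined)
  G \ add = {in(p1,t1), pkg_at(p4,portA), truck_at(t1,portA)} \ {pkg_at(p4,portA)} = {in(p1,t1), truck_at(t1,portA)}
  ∪ pre   = {in(p1,t1), truck_at(t1,portA)} ∪ {in(p4,t1), truck_at(t1,portA)}
          = {in(p1,t1), in(p4,t1), truck_at(t1,portA)}

== RESULT ==
["in(p1,t1)", "in(p4,t1)", "truck_at(t1,portA)"]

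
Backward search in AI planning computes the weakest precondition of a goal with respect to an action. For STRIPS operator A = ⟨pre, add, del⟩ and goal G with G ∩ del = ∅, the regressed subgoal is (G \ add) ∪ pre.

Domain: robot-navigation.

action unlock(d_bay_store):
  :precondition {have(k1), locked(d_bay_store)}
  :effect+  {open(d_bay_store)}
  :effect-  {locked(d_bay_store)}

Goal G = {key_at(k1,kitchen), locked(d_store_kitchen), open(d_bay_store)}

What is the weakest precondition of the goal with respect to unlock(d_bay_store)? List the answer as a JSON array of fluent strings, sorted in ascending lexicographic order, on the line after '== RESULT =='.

Compute (G \ add) ∪ pre:
  G ∩ del = {}  (empty — regression defined)
  G \ add = {key_at(k1,kitchen), locked(d_store_kitchen), open(d_bay_store)} \ {open(d_bay_store)} = {key_at(k1,kitchen), locked(d_store_kitchen)}
  ∪ pre   = {key_at(k1,kitchen), locked(d_store_kitchen)} ∪ {have(k1), locked(d_bay_store)}
          = {have(k1), key_at(k1,kitchen), locked(d_bay_store), locked(d_store_kitchen)}

== RESULT ==
["have(k1)", "key_at(k1,kitchen)", "locked(d_bay_store)", "locked(d_store_kitchen)"]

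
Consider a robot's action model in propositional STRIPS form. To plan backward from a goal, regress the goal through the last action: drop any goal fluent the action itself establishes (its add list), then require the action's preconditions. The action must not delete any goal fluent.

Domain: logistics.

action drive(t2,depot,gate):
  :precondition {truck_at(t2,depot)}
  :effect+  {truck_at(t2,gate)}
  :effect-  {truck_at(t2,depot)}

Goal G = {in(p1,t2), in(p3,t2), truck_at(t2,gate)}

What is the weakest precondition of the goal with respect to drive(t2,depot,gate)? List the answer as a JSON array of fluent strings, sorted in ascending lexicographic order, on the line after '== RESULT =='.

Regress:
  G ∩ del = {}  (empty — regression defined)
  G \ add = {in(p1,t2), in(p3,t2), truck_at(t2,gate)} \ {truck_at(t2,gate)} = {in(p1,t2), in(p3,t2)}
  ∪ pre   = {in(p1,t2), in(p3,t2)} ∪ {truck_at(t2,depot)}
          = {in(p1,t2), in(p3,t2), truck_at(t2,depot)}

== RESULT ==
["in(p1,t2)", "in(p3,t2)", "truck_at(t2,depot)"]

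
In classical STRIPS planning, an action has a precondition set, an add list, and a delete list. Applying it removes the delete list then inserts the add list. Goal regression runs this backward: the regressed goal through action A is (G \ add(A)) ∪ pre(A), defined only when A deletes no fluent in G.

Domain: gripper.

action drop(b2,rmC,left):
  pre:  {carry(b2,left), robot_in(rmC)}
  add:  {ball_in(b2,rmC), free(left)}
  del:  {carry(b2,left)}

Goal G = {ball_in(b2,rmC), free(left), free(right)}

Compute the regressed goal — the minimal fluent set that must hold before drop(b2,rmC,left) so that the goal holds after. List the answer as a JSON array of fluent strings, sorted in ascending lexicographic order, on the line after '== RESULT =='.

Regress:
  G ∩ del = {}  (empty — regression defined)
  G \ add = {ball_in(b2,rmC), free(left), free(right)} \ {ball_in(b2,rmC), free(left)} = {free(right)}
  ∪ pre   = {free(right)} ∪ {carry(b2,left), robot_in(rmC)}
          = {carry(b2,left), free(right), robot_in(rmC)}

== RESULT ==
["carry(b2,left)", "free(right)", "robot_in(rmC)"]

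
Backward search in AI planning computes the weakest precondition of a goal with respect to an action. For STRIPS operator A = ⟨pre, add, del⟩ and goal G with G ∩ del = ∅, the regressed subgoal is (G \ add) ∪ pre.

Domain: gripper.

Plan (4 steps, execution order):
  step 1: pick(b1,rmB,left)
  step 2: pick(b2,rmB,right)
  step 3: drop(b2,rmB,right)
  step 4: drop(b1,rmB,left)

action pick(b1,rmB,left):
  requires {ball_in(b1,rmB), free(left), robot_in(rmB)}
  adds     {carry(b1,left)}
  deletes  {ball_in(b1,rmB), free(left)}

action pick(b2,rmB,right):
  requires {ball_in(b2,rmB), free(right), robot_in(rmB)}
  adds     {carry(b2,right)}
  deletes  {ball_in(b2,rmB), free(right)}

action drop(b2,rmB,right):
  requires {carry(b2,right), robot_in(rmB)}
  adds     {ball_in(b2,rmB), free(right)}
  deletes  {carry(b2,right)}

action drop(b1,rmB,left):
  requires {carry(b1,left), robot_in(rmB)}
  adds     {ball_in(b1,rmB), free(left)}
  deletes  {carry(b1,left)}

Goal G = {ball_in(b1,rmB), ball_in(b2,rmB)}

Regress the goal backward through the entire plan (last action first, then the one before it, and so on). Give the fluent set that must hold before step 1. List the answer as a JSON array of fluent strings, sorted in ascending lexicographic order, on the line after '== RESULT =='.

Work backward from the goal:
  through step 4 (drop(b1,rmB,left)): drop {ball_in(b1,rmB)}, keep {ball_in(b2,rmB)}, require {carry(b1,left), robot_in(rmB)}
    → {ball_in(b2,rmB), carry(b1,left), robot_in(rmB)}
  through step 3 (drop(b2,rmB,right)): drop {ball_in(b2,rmB)}, keep {carry(b1,left), robot_in(rmB)}, require {carry(b2,right), robot_in(rmB)}
    → {carry(b1,left), carry(b2,right), robot_in(rmB)}
  through step 2 (pick(b2,rmB,right)): drop {carry(b2,right)}, keep {carry(b1,left), robot_in(rmB)}, require {ball_in(b2,rmB), free(right), robot_in(rmB)}
    → {ball_in(b2,rmB), carry(b1,left), free(right), robot_in(rmB)}
  through step 1 (pick(b1,rmB,left)): drop {carry(b1,left)}, keep {ball_in(b2,rmB), free(right), robot_in(rmB)}, require {ball_in(b1,rmB), free(left), robot_in(rmB)}
    → {ball_in(b1,rmB), ball_in(b2,rmB), free(left), free(right), robot_in(rmB)}

== RESULT ==
["ball_in(b1,rmB)", "ball_in(b2,rmB)", "free(left)", "free(right)", "robot_in(rmB)"]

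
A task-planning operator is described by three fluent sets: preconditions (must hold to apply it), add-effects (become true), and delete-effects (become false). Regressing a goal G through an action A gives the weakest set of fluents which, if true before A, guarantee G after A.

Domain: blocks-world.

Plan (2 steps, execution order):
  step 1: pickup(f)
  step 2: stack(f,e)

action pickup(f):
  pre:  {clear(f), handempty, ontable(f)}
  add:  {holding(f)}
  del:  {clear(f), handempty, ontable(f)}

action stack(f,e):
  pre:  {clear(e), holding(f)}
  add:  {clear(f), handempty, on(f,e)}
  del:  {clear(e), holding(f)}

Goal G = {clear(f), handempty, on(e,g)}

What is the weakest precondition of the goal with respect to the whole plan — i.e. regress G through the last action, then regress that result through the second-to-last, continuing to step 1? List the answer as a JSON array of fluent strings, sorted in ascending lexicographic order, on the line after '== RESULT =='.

Work backward from the goal:
  through step 2 (stack(f,e)): drop {clear(f), handempty}, keep {on(e,g)}, require {clear(e), holding(f)}
    → {clear(e), holding(f), on(e,g)}
  through step 1 (pickup(f)): drop {holding(f)}, keep {clear(e), on(e,g)}, require {clear(f), handempty, ontable(f)}
    → {clear(e), clear(f), handempty, on(e,g), ontable(f)}

== RESULT ==
["clear(e)", "clear(f)", "handempty", "on(e,g)", "ontable(f)"]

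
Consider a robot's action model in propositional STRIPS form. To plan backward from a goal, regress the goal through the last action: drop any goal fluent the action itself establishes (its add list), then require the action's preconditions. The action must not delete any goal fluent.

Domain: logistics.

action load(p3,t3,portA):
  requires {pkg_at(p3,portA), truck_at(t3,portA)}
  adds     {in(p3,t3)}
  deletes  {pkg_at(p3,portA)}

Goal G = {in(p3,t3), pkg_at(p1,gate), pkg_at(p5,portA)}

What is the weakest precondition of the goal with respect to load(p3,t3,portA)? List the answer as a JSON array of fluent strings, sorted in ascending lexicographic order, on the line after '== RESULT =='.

Compute (G \ add) ∪ pre:
  G ∩ del = {}  (empty — regression defined)
  G \ add = {in(p3,t3), pkg_at(p1,gate), pkg_at(p5,portA)} \ {in(p3,t3)} = {pkg_at(p1,gate), pkg_at(p5,portA)}
  ∪ pre   = {pkg_at(p1,gate), pkg_at(p5,portA)} ∪ {pkg_at(p3,portA), truck_at(t3,portA)}
          = {pkg_at(p1,gate), pkg_at(p3,portA), pkg_at(p5,portA), truck_at(t3,portA)}

== RESULT ==
["pkg_at(p1,gate)", "pkg_at(p3,portA)", "pkg_at(p5,portA)", "truck_at(t3,portA)"]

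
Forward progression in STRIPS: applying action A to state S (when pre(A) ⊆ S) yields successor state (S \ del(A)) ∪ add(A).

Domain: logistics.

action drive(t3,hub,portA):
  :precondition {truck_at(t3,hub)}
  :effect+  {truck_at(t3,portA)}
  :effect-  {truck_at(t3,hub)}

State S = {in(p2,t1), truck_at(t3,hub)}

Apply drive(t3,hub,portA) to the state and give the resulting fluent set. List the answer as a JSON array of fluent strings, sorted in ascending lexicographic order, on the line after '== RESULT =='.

Compute (S \ del) ∪ add:
  pre ⊆ S: {truck_at(t3,hub)} ⊆ S  — applicable
  S \ del = {in(p2,t1)}
  ∪ add   = {in(p2,t1), truck_at(t3,portA)}

== RESULT ==
["in(p2,t1)", "truck_at(t3,portA)"]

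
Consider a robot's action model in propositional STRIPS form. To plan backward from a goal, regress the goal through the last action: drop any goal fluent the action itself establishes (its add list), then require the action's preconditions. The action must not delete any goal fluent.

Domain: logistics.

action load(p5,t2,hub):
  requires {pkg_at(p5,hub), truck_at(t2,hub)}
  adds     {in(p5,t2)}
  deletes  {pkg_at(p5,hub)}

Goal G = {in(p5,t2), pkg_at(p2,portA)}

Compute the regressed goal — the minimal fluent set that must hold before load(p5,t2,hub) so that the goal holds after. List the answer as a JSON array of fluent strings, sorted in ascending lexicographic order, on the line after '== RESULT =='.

Compute (G \ add) ∪ pre:
  G ∩ del = {}  (empty — regression defined)
  G \ add = {in(p5,t2), pkg_at(p2,portA)} \ {in(p5,t2)} = {pkg_at(p2,portA)}
  ∪ pre   = {pkg_at(p2,portA)} ∪ {pkg_at(p5,hub), truck_at(t2,hub)}
          = {pkg_at(p2,portA), pkg_at(p5,hub), truck_at(t2,hub)}

== RESULT ==
["pkg_at(p2,portA)", "pkg_at(p5,hub)", "truck_at(t2,hub)"]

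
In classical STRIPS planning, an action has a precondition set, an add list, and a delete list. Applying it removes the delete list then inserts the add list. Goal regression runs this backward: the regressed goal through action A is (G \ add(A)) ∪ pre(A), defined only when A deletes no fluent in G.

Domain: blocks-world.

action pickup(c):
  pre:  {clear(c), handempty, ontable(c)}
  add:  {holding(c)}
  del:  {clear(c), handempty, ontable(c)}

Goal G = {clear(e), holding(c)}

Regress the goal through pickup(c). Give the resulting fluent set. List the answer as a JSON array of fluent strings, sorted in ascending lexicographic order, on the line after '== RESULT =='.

Compute (G \ add) ∪ pre:
  G ∩ del = {}  (empty — regression defined)
  G \ add = {clear(e), holding(c)} \ {holding(c)} = {clear(e)}
  ∪ pre   = {clear(e)} ∪ {clear(c), handempty, ontable(c)}
          = {clear(c), clear(e), handempty, ontable(c)}

== RESULT ==
["clear(c)", "clear(e)", "handempty", "ontable(c)"]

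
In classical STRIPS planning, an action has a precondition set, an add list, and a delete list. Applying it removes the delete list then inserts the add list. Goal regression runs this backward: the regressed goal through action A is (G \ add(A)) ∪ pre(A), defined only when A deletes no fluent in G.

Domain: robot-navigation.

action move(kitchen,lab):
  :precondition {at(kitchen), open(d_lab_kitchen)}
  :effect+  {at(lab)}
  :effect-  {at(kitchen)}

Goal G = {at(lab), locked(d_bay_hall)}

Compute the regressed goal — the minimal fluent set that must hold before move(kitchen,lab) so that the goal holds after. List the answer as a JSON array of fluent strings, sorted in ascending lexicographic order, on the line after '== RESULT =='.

Regress:
  G ∩ del = {}  (empty — regression defined)
  G \ add = {at(lab), locked(d_bay_hall)} \ {at(lab)} = {locked(d_bay_hall)}
  ∪ pre   = {locked(d_bay_hall)} ∪ {at(kitchen), open(d_lab_kitchen)}
          = {at(kitchen), locked(d_bay_hall), open(d_lab_kitchen)}

== RESULT ==
["at(kitchen)", "locked(d_bay_hall)", "open(d_lab_kitchen)"]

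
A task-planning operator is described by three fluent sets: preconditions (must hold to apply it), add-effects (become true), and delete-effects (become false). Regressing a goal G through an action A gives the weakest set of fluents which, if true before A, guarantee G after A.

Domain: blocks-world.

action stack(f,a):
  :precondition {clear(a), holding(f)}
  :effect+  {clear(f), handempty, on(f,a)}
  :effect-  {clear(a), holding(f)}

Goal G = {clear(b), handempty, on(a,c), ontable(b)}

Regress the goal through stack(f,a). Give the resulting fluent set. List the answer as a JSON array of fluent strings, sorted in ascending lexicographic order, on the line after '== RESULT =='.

Compute (G \ add) ∪ pre:
  G ∩ del = {}  (empty — regression defined)
  G \ add = {clear(b), handempty, on(a,c), ontable(b)} \ {clear(f), handempty, on(f,a)} = {clear(b), on(a,c), ontable(b)}
  ∪ pre   = {clear(b), on(a,c), ontable(b)} ∪ {clear(a), holding(f)}
          = {clear(a), clear(b), holding(f), on(a,c), ontable(b)}

== RESULT ==
["clear(a)", "clear(b)", "holding(f)", "on(a,c)", "ontable(b)"]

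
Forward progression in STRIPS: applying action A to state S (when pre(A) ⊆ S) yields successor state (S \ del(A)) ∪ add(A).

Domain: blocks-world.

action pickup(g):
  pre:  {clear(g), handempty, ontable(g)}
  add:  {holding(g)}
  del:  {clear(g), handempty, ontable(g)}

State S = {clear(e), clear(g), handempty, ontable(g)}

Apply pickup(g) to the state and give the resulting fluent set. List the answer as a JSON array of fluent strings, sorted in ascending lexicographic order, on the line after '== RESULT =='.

Compute (S \ del) ∪ add:
  pre ⊆ S: {clear(g), handempty, ontable(g)} ⊆ S  — applicable
  S \ del = {clear(e)}
  ∪ add   = {clear(e), holding(g)}

== RESULT ==
["clear(e)", "holding(g)"]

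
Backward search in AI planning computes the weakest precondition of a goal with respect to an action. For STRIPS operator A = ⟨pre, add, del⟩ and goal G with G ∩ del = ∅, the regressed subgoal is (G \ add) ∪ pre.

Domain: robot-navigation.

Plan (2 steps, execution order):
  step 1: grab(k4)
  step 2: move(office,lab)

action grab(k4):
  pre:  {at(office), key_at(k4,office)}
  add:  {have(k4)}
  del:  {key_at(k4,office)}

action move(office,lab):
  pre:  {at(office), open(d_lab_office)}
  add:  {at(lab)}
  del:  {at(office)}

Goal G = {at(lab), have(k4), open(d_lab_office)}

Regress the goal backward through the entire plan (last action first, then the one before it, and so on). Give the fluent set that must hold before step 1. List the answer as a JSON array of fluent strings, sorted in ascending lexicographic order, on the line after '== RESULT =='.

Regress step by step:
  through step 2 (move(office,lab)): drop {at(lab)}, keep {have(k4), open(d_lab_office)}, require {at(office), open(d_lab_office)}
    → {at(office), have(k4), open(d_lab_office)}
  through step 1 (grab(k4)): drop {have(k4)}, keep {at(office), open(d_lab_office)}, require {at(office), key_at(k4,office)}
    → {at(office), key_at(k4,office), open(d_lab_office)}

== RESULT ==
["at(office)", "key_at(k4,office)", "open(d_lab_office)"]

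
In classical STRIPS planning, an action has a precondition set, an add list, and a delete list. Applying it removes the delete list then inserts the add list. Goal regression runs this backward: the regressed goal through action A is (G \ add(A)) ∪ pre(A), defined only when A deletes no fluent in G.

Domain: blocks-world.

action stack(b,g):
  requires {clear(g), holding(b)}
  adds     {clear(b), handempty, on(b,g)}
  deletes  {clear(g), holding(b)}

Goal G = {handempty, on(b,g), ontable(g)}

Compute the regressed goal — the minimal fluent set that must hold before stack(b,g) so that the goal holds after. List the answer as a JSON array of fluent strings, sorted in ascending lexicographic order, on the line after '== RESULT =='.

Compute (G \ add) ∪ pre:
  G ∩ del = {}  (empty — regression defined)
  G \ add = {handempty, on(b,g), ontable(g)} \ {clear(b), handempty, on(b,g)} = {ontable(g)}
  ∪ pre   = {ontable(g)} ∪ {clear(g), holding(b)}
          = {clear(g), holding(b), ontable(g)}

== RESULT ==
["clear(g)", "holding(b)", "ontable(g)"]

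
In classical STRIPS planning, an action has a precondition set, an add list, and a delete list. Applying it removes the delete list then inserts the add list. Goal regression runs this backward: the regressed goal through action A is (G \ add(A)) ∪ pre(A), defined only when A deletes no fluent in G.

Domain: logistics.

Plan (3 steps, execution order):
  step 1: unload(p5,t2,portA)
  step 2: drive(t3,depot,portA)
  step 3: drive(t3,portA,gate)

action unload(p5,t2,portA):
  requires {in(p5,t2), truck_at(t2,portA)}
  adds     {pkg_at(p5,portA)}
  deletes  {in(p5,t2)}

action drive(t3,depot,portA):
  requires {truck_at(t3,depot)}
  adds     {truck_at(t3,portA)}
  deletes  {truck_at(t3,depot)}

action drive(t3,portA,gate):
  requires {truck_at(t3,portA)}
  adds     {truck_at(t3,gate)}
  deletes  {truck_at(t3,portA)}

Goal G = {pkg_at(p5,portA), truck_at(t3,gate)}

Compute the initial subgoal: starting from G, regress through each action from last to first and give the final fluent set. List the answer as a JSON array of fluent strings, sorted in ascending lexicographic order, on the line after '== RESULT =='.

Work backward from the goal:
  through step 3 (drive(t3,portA,gate)): drop {truck_at(t3,gate)}, keep {pkg_at(p5,portA)}, require {truck_at(t3,portA)}
    → {pkg_at(p5,portA), truck_at(t3,portA)}
  through step 2 (drive(t3,depot,portA)): drop {truck_at(t3,portA)}, keep {pkg_at(p5,portA)}, require {truck_at(t3,depot)}
    → {pkg_at(p5,portA), truck_at(t3,depot)}
  through step 1 (unload(p5,t2,portA)): drop {pkg_at(p5,portA)}, keep {truck_at(t3,depot)}, require {in(p5,t2), truck_at(t2,portA)}
    → {in(p5,t2), truck_at(t2,portA), truck_at(t3,depot)}

== RESULT ==
["in(p5,t2)", "truck_at(t2,portA)", "truck_at(t3,depot)"]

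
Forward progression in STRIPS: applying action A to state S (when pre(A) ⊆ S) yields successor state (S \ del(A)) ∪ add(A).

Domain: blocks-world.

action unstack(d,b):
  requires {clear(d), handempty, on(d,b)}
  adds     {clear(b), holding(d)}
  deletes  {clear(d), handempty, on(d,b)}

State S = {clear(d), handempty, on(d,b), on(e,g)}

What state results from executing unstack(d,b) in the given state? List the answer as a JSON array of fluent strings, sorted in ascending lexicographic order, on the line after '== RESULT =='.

Compute (S \ del) ∪ add:
  pre ⊆ S: {clear(d), handempty, on(d,b)} ⊆ S  — applicable
  S \ del = {on(e,g)}
  ∪ add   = {clear(b), holding(d), on(e,g)}

== RESULT ==
["clear(b)", "holding(d)", "on(e,g)"]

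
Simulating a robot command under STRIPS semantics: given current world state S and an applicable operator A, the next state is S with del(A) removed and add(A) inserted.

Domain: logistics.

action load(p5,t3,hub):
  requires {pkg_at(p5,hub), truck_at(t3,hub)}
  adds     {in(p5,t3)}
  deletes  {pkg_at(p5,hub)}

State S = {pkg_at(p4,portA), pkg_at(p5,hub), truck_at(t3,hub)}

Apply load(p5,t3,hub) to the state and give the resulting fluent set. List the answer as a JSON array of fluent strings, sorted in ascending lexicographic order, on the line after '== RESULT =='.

Compute (S \ del) ∪ add:
  pre ⊆ S: {pkg_at(p5,hub), truck_at(t3,hub)} ⊆ S  — applicable
  S \ del = {pkg_at(p4,portA), truck_at(t3,hub)}
  ∪ add   = {in(p5,t3), pkg_at(p4,portA), truck_at(t3,hub)}

== RESULT ==
["in(p5,t3)", "pkg_at(p4,portA)", "truck_at(t3,hub)"]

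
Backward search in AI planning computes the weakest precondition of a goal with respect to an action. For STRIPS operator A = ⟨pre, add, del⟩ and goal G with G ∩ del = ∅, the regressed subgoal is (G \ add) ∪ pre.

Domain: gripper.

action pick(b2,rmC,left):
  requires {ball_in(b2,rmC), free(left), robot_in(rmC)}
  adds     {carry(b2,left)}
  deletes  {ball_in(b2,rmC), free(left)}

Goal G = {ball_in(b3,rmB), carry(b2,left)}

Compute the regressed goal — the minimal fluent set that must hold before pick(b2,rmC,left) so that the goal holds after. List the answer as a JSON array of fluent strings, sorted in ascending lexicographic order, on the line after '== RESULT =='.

Regress:
  G ∩ del = {}  (empty — regression defined)
  G \ add = {ball_in(b3,rmB), carry(b2,left)} \ {carry(b2,left)} = {ball_in(b3,rmB)}
  ∪ pre   = {ball_in(b3,rmB)} ∪ {ball_in(b2,rmC), free(left), robot_in(rmC)}
          = {ball_in(b2,rmC), ball_in(b3,rmB), free(left), robot_in(rmC)}

== RESULT ==
["ball_in(b2,rmC)", "ball_in(b3,rmB)", "free(left)", "robot_in(rmC)"]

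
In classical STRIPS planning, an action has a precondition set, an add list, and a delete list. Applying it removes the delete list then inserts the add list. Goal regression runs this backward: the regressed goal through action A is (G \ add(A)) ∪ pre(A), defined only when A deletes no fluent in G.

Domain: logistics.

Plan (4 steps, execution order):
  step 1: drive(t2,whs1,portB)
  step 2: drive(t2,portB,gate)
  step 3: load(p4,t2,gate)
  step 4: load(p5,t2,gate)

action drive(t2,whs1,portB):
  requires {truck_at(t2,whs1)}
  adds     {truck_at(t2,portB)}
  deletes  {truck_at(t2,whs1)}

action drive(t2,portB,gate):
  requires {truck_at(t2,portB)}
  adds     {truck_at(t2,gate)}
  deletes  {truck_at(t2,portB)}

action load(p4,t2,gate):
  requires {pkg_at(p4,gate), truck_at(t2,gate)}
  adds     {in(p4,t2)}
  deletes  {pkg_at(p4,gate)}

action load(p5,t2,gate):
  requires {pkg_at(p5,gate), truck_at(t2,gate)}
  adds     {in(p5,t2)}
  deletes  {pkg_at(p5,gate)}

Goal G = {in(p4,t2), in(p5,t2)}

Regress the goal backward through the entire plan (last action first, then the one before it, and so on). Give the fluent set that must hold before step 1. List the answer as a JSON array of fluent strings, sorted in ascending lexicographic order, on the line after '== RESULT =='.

Work backward from the goal:
  through step 4 (load(p5,t2,gate)): drop {in(p5,t2)}, keep {in(p4,t2)}, require {pkg_at(p5,gate), truck_at(t2,gate)}
    → {in(p4,t2), pkg_at(p5,gate), truck_at(t2,gate)}
  through step 3 (load(p4,t2,gate)): drop {in(p4,t2)}, keep {pkg_at(p5,gate), truck_at(t2,gate)}, require {pkg_at(p4,gate), truck_at(t2,gate)}
    → {pkg_at(p4,gate), pkg_at(p5,gate), truck_at(t2,gate)}
  through step 2 (drive(t2,portB,gate)): drop {truck_at(t2,gate)}, keep {pkg_at(p4,gate), pkg_at(p5,gate)}, require {truck_at(t2,portB)}
    → {pkg_at(p4,gate), pkg_at(p5,gate), truck_at(t2,portB)}
  through step 1 (drive(t2,whs1,portB)): drop {truck_at(t2,portB)}, keep {pkg_at(p4,gate), pkg_at(p5,gate)}, require {truck_at(t2,whs1)}
    → {pkg_at(p4,gate), pkg_at(p5,gate), truck_at(t2,whs1)}

== RESULT ==
["pkg_at(p4,gate)", "pkg_at(p5,gate)", "truck_at(t2,whs1)"]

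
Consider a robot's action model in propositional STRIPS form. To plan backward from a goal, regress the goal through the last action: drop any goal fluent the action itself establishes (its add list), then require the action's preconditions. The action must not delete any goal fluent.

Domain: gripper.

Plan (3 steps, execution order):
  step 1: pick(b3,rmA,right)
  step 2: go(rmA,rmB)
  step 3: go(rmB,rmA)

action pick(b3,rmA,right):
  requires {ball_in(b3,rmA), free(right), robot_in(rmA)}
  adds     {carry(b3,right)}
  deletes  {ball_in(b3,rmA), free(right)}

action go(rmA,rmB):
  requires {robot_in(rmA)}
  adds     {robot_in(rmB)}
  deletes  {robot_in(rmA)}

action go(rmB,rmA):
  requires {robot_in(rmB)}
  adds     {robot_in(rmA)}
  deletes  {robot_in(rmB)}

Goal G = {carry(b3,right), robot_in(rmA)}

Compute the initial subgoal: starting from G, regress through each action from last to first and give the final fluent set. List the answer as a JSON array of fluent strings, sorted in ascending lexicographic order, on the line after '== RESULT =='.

Work backward from the goal:
  through step 3 (go(rmB,rmA)): drop {robot_in(rmA)}, keep {carry(b3,right)}, require {robot_in(rmB)}
    → {carry(b3,right), robot_in(rmB)}
  through step 2 (go(rmA,rmB)): drop {robot_in(rmB)}, keep {carry(b3,right)}, require {robot_in(rmA)}
    → {carry(b3,right), robot_in(rmA)}
  through step 1 (pick(b3,rmA,right)): drop {carry(b3,right)}, keep {robot_in(rmA)}, require {ball_in(b3,rmA), free(right), robot_in(rmA)}
    → {ball_in(b3,rmA), free(right), robot_in(rmA)}

== RESULT ==
["ball_in(b3,rmA)", "free(right)", "robot_in(rmA)"]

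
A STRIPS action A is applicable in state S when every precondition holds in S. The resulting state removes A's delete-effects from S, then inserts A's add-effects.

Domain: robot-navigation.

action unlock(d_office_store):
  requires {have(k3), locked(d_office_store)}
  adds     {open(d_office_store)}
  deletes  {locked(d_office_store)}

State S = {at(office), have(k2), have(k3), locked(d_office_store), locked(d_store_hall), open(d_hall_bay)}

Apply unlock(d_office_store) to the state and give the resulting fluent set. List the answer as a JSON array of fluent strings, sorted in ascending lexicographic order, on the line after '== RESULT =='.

Compute (S \ del) ∪ add:
  pre ⊆ S: {have(k3), locked(d_office_store)} ⊆ S  — applicable
  S \ del = {at(office), have(k2), have(k3), locked(d_store_hall), open(d_hall_bay)}
  ∪ add   = {at(office), have(k2), have(k3), locked(d_store_hall), open(d_hall_bay), open(d_office_store)}

== RESULT ==
["at(office)", "have(k2)", "have(k3)", "locked(d_store_hall)", "open(d_hall_bay)", "open(d_office_store)"]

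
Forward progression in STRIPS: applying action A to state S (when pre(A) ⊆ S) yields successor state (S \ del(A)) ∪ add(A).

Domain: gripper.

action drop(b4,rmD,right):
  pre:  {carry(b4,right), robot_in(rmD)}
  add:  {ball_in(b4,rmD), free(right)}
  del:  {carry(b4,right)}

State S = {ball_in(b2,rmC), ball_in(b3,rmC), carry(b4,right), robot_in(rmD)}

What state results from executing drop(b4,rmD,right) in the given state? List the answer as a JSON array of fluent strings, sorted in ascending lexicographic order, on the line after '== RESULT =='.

Compute (S \ del) ∪ add:
  pre ⊆ S: {carry(b4,right), robot_in(rmD)} ⊆ S  — applicable
  S \ del = {ball_in(b2,rmC), ball_in(b3,rmC), robot_in(rmD)}
  ∪ add   = {ball_in(b2,rmC), ball_in(b3,rmC), ball_in(b4,rmD), free(right), robot_in(rmD)}

== RESULT ==
["ball_in(b2,rmC)", "ball_in(b3,rmC)", "ball_in(b4,rmD)", "free(right)", "robot_in(rmD)"]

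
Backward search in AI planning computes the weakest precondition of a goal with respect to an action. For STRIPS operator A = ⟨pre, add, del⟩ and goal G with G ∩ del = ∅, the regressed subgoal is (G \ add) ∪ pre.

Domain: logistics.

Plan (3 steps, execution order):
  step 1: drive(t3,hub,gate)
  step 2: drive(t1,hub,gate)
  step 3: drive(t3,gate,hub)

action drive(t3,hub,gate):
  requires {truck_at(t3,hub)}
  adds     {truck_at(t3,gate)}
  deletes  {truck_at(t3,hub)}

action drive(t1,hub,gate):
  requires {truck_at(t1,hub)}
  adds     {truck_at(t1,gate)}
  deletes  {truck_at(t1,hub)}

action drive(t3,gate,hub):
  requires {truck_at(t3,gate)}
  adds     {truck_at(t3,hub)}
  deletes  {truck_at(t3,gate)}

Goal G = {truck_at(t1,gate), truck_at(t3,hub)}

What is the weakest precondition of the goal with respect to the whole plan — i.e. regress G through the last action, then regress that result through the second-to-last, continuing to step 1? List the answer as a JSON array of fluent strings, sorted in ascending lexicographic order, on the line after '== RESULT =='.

Work backward from the goal:
  through step 3 (drive(t3,gate,hub)): drop {truck_at(t3,hub)}, keep {truck_at(t1,gate)}, require {truck_at(t3,gate)}
    → {truck_at(t1,gate), truck_at(t3,gate)}
  through step 2 (drive(t1,hub,gate)): drop {truck_at(t1,gate)}, keep {truck_at(t3,gate)}, require {truck_at(t1,hub)}
    → {truck_at(t1,hub), truck_at(t3,gate)}
  through step 1 (drive(t3,hub,gate)): drop {truck_at(t3,gate)}, keep {truck_at(t1,hub)}, require {truck_at(t3,hub)}
    → {truck_at(t1,hub), truck_at(t3,hub)}

== RESULT ==
["truck_at(t1,hub)", "truck_at(t3,hub)"]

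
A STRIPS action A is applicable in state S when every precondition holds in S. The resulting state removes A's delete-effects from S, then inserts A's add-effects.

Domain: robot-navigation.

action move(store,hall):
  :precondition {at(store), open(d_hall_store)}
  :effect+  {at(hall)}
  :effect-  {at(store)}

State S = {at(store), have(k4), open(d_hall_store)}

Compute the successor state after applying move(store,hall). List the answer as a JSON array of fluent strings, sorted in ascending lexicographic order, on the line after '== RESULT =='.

Compute (S \ del) ∪ add:
  pre ⊆ S: {at(store), open(d_hall_store)} ⊆ S  — applicable
  S \ del = {have(k4), open(d_hall_store)}
  ∪ add   = {at(hall), have(k4), open(d_hall_store)}

== RESULT ==
["at(hall)", "have(k4)", "open(d_hall_store)"]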